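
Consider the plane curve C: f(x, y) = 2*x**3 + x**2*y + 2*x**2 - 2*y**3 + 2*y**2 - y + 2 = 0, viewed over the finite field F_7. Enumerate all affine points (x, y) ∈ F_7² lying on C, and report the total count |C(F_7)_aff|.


Affine F_7-points: {(0, 4), (0, 5), (0, 6), (3, 6), (4, 4)}; count = 5.

For each of the 49 pairs (x, y) ∈ F_7², evaluate f(x, y) mod 7. Record the zeros.
  x = 0: [0↦2, 1↦1, 2↦6, 3↦5, 4↦0, 5↦0, 6↦0]  zeros at y ∈ {4, 5, 6}
  x = 1: [0↦6, 1↦6, 2↦5, 3↦5, 4↦1, 5↦2, 6↦3]  zeros at y ∈ ∅
  x = 2: [0↦5, 1↦1, 2↦3, 3↦6, 4↦5, 5↦2, 6↦6]  zeros at y ∈ ∅
  x = 3: [0↦4, 1↦5, 2↦5, 3↦6, 4↦3, 5↦5, 6↦0]  zeros at y ∈ {6}
  x = 4: [0↦1, 1↦2, 2↦2, 3↦3, 4↦0, 5↦2, 6↦4]  zeros at y ∈ {4}
  x = 5: [0↦1, 1↦4, 2↦6, 3↦2, 4↦1, 5↦5, 6↦2]  zeros at y ∈ ∅
  x = 6: [0↦2, 1↦2, 2↦1, 3↦1, 4↦4, 5↦5, 6↦6]  zeros at y ∈ ∅
Collecting zeros: affine points = {(0, 4), (0, 5), (0, 6), (3, 6), (4, 4)}.
Total count |C(F_7)_aff| = 5.


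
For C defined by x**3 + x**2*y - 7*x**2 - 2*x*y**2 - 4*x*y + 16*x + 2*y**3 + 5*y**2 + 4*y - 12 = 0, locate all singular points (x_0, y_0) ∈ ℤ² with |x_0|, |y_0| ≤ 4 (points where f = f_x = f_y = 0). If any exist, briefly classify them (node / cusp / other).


Singular points: {(2, 0)}; classification: node.

Compute partial derivatives:
  f_x = 3*x**2 + 2*x*y - 14*x - 2*y**2 - 4*y + 16.
  f_y = x**2 - 4*x*y - 4*x + 6*y**2 + 10*y + 4.
Scan x_0 ∈ {−4, ..., 4}. For each x_0, f_y(x_0, y) is a polynomial in y; find its integer roots y ∈ {−4, ..., 4}, then test f_x and f at those candidates.
  x = -4: f_y(-4, y) = 6*y**2 + 26*y + 36; no integer root y with |y| ≤ 4.
  x = -3: f_y(-3, y) = 6*y**2 + 22*y + 25; no integer root y with |y| ≤ 4.
  x = -2: f_y(-2, y) = 6*y**2 + 18*y + 16; no integer root y with |y| ≤ 4.
  x = -1: f_y(-1, y) = 6*y**2 + 14*y + 9; no integer root y with |y| ≤ 4.
  x = 0: f_y(0, y) = 6*y**2 + 10*y + 4; vanishes at y ∈ {-1}. (0, -1): f_x = 18 ≠ 0.
  x = 1: f_y(1, y) = 6*y**2 + 6*y + 1; no integer root y with |y| ≤ 4.
  x = 2: f_y(2, y) = 6*y**2 + 2*y; vanishes at y ∈ {0}. (2, 0): f_x = 0, f = 0 — SINGULAR.
  x = 3: f_y(3, y) = 6*y**2 - 2*y + 1; no integer root y with |y| ≤ 4.
  x = 4: f_y(4, y) = 6*y**2 - 6*y + 4; no integer root y with |y| ≤ 4.
Only singular point on the grid: (2, 0).
Classify: substitute x = 2 + u, y = 0 + v and expand: f = u**3 + u**2*v - u**2 - 2*u*v**2 + 2*v**3 + v**2.
No constant or linear terms (consistent with a singular point). Quadratic part: -u**2 + v**2. Cubic part: u**3 + u**2*v - 2*u*v**2 + 2*v**3.
The quadratic part v**2 - u**2 = (v − u)(v + u) splits into two distinct linear factors, so there are two distinct tangent lines y − 0 = ±(x − 2) — this is a node (ordinary double point).
Classification: node.


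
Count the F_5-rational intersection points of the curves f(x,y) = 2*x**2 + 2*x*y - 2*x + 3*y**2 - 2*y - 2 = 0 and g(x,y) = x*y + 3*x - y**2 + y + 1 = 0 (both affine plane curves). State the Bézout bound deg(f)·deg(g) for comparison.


Common zeros: {(3, 0)}; count = 1; Bézout bound = 4.

deg(f) = 2, deg(g) = 2, so Bézout bound = 4.
Scan x ∈ F_5. For each x, list the y ∈ F_5 with f(x, y) ≡ 0 and those with g(x, y) ≡ 0 (mod 5); the common zeros in that column are the intersection.
  x = 0: f ≡ 0 at y ∈ ∅; g ≡ 0 at y ∈ {3}; common: ∅.
  x = 1: f ≡ 0 at y ∈ {2, 3}; g ≡ 0 at y ∈ {1}; common: ∅.
  x = 2: f ≡ 0 at y ∈ {3}; g ≡ 0 at y ∈ ∅; common: ∅.
  x = 3: f ≡ 0 at y ∈ {0, 2}; g ≡ 0 at y ∈ {0, 4}; common: {0}.
  x = 4: f ≡ 0 at y ∈ ∅; g ≡ 0 at y ∈ ∅; common: ∅.
Collecting: common zeros = {(3, 0)}, so the count is 1.
Comparison with the Bézout bound: 1 ≤ 4 = deg(f)·deg(g), as expected for curves with no common component (the affine F_5-count falls short of the bound because intersections may lie at infinity, over extension fields, or carry multiplicity).


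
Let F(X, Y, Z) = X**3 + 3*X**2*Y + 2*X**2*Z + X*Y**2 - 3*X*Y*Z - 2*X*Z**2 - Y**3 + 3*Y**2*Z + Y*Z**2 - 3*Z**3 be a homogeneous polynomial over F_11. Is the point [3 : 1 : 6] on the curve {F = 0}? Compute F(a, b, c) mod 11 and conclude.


F(3,1,6) ≡ 4 (mod 11); P is NOT on the curve.

Evaluate F(3, 1, 6) term-by-term (mod 11).
  X**3 ↦ 1·27·1·1 = 27
  3*X**2*Y ↦ 3·9·1·1 = 27
  2*X**2*Z ↦ 2·9·1·6 = 108
  X*Y**2 ↦ 1·3·1·1 = 3
  -3*X*Y*Z ↦ -3·3·1·6 = -54
  -2*X*Z**2 ↦ -2·3·1·36 = -216
  -Y**3 ↦ -1·1·1·1 = -1
  3*Y**2*Z ↦ 3·1·1·6 = 18
  Y*Z**2 ↦ 1·1·1·36 = 36
  -3*Z**3 ↦ -3·1·1·216 = -648
Sum: F(3, 1, 6) = (27) + (27) + (108) + (3) + (-54) + (-216) + (-1) + (18) + (36) + (-648) = -700.
Reducing mod 11: -700 ≡ 4 (mod 11).
Since F(a, b, c) ≡ 4 ≠ 0 (mod 11), P does NOT lie on the curve.


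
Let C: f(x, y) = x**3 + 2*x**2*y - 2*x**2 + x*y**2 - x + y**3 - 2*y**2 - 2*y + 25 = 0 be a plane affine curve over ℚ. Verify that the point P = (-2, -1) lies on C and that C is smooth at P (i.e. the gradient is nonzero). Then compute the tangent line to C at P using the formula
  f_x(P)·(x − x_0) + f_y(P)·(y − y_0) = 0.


Tangent line at P: 28*x + 17*y + 73 = 0.

Step 1: f(-2, -1) = 0, so P lies on C.
Step 2: partial derivatives
  f_x(x, y) = 3*x**2 + 4*x*y - 4*x + y**2 - 1, f_y(x, y) = 2*x**2 + 2*x*y + 3*y**2 - 4*y - 2.
  f_x(P) = 28, f_y(P) = 17 (gradient nonzero, so P is smooth).
Step 3: tangent line at P: 28·(x − -2) + 17·(y − -1) = 0.
Expanding: 28*x + 17*y + 73 = 0.


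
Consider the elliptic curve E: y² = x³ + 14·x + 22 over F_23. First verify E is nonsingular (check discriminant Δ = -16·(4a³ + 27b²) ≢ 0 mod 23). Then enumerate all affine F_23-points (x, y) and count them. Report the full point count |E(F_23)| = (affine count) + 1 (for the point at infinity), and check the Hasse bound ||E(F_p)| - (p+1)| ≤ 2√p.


Affine points = {(2, 9), (2, 14), (4, 2), (4, 21), (6, 0), (7, 7), (7, 16), (8, 5), (8, 18), (9, 7), (9, 16), (10, 9), (10, 14), (11, 9), (11, 14), (12, 3), (12, 20), (13, 3), (13, 20), (14, 8), (14, 15), (16, 8), (16, 15), (21, 3), (21, 20)}; affine count = 25; |E(F_23)| = 26.

Discriminant check: Δ ∝ 4a³ + 27b² = 4·14³ + 27·22² = 4·2744 + 27·484 ≡ 9 (mod 23). Nonzero ⇒ E is nonsingular.
For each x ∈ F_23, compute rhs = x³ + 14·x + 22 mod 23, then count y ∈ F_23 with y² ≡ rhs.
  x = 0: rhs = 22, matching y values: none (0 points).
  x = 1: rhs = 14, matching y values: none (0 points).
  x = 2: rhs = 12, matching y values: 9, 14 (2 points).
  x = 3: rhs = 22, matching y values: none (0 points).
  x = 4: rhs = 4, matching y values: 2, 21 (2 points).
  x = 5: rhs = 10, matching y values: none (0 points).
  x = 6: rhs = 0, matching y values: 0 (1 points).
  x = 7: rhs = 3, matching y values: 7, 16 (2 points).
  x = 8: rhs = 2, matching y values: 5, 18 (2 points).
  x = 9: rhs = 3, matching y values: 7, 16 (2 points).
  x = 10: rhs = 12, matching y values: 9, 14 (2 points).
  x = 11: rhs = 12, matching y values: 9, 14 (2 points).
  x = 12: rhs = 9, matching y values: 3, 20 (2 points).
  x = 13: rhs = 9, matching y values: 3, 20 (2 points).
  x = 14: rhs = 18, matching y values: 8, 15 (2 points).
  x = 15: rhs = 19, matching y values: none (0 points).
  x = 16: rhs = 18, matching y values: 8, 15 (2 points).
  x = 17: rhs = 21, matching y values: none (0 points).
  x = 18: rhs = 11, matching y values: none (0 points).
  x = 19: rhs = 17, matching y values: none (0 points).
  x = 20: rhs = 22, matching y values: none (0 points).
  x = 21: rhs = 9, matching y values: 3, 20 (2 points).
  x = 22: rhs = 7, matching y values: none (0 points).
Total affine count: 25.
Full point count |E(F_23)| = 25 + 1 = 26.
Hasse bound: |26 − (23+1)| = |2| = 2 ≤ 2√23 ≈ 9.5917 ✓.


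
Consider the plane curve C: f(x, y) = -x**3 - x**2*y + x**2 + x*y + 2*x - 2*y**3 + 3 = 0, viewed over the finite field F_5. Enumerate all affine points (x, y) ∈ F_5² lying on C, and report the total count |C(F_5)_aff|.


Affine F_5-points: {(0, 4), (1, 0)}; count = 2.

For each of the 25 pairs (x, y) ∈ F_5², evaluate f(x, y) mod 5. Record the zeros.
  x = 0: [0↦3, 1↦1, 2↦2, 3↦4, 4↦0]  zeros at y ∈ {4}
  x = 1: [0↦0, 1↦3, 2↦4, 3↦1, 4↦2]  zeros at y ∈ {0}
  x = 2: [0↦3, 1↦4, 2↦3, 3↦3, 4↦2]  zeros at y ∈ ∅
  x = 3: [0↦1, 1↦3, 2↦3, 3↦4, 4↦4]  zeros at y ∈ ∅
  x = 4: [0↦3, 1↦4, 2↦3, 3↦3, 4↦2]  zeros at y ∈ ∅
Collecting zeros: affine points = {(0, 4), (1, 0)}.
Total count |C(F_5)_aff| = 2.


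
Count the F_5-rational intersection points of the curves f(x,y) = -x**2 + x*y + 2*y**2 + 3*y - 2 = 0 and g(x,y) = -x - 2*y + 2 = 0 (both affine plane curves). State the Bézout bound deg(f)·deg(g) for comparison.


Common zeros: ∅; count = 0; Bézout bound = 2.

deg(f) = 2, deg(g) = 1, so Bézout bound = 2.
Scan x ∈ F_5. For each x, list the y ∈ F_5 with f(x, y) ≡ 0 and those with g(x, y) ≡ 0 (mod 5); the common zeros in that column are the intersection.
  x = 0: f ≡ 0 at y ∈ {3}; g ≡ 0 at y ∈ {1}; common: ∅.
  x = 1: f ≡ 0 at y ∈ {4}; g ≡ 0 at y ∈ {3}; common: ∅.
  x = 2: f ≡ 0 at y ∈ ∅; g ≡ 0 at y ∈ {0}; common: ∅.
  x = 3: f ≡ 0 at y ∈ {3, 4}; g ≡ 0 at y ∈ {2}; common: ∅.
  x = 4: f ≡ 0 at y ∈ ∅; g ≡ 0 at y ∈ {4}; common: ∅.
Collecting: common zeros = ∅, so the count is 0.
Comparison with the Bézout bound: 0 ≤ 2 = deg(f)·deg(g), as expected for curves with no common component (the affine F_5-count falls short of the bound because intersections may lie at infinity, over extension fields, or carry multiplicity).


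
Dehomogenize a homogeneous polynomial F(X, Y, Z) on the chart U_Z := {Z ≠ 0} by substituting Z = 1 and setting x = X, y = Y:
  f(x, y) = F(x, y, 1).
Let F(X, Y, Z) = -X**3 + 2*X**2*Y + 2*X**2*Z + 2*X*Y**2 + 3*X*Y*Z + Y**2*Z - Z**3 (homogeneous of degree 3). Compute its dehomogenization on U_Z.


f(x, y) = -x**3 + 2*x**2*y + 2*x**2 + 2*x*y**2 + 3*x*y + y**2 - 1

On U_Z we set Z = 1. Each monomial c·X^i·Y^j·Z^k in F becomes c·x^i·y^j·1^k = c·x^i·y^j.
Substituting Z = 1: F(X, Y, 1) = -x**3 + 2*x**2*y + 2*x**2 + 2*x*y**2 + 3*x*y + y**2 - 1.
Note: deg(f) ≤ deg(F) = 3; strict inequality happens when F is divisible by Z (lost terms).


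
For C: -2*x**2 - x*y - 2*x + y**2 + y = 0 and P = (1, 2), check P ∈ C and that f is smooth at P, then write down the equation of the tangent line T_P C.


Tangent line at P: -8*x + 4*y = 0.

Step 1: f(1, 2) = 0, so P lies on C.
Step 2: partial derivatives
  f_x(x, y) = -4*x - y - 2, f_y(x, y) = -x + 2*y + 1.
  f_x(P) = -8, f_y(P) = 4 (gradient nonzero, so P is smooth).
Step 3: tangent line at P: -8·(x − 1) + 4·(y − 2) = 0.
Expanding: -8*x + 4*y = 0.


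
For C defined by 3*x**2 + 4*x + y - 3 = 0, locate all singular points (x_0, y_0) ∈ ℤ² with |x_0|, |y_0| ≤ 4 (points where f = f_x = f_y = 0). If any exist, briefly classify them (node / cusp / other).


No singular points in the scanned grid; C is smooth there.

Compute partial derivatives:
  f_x = 6*x + 4.
  f_y = 1.
f_y = 1 is a nonzero constant, so f_y never vanishes: no point (x, y) can satisfy f = f_x = f_y = 0. In particular no (x, y) ∈ {−4, ..., 4}² is singular; the curve is smooth.


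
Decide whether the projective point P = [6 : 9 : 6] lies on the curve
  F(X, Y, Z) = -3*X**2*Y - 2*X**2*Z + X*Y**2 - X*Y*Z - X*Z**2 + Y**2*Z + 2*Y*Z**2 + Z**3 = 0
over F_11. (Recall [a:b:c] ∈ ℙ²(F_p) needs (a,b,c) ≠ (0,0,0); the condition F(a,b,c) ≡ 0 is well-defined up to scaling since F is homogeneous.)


F(6,9,6) ≡ 2 (mod 11); P is NOT on the curve.

Evaluate F(6, 9, 6) term-by-term (mod 11).
  -3*X**2*Y ↦ -3·36·9·1 = -972
  -2*X**2*Z ↦ -2·36·1·6 = -432
  X*Y**2 ↦ 1·6·81·1 = 486
  -X*Y*Z ↦ -1·6·9·6 = -324
  -X*Z**2 ↦ -1·6·1·36 = -216
  Y**2*Z ↦ 1·1·81·6 = 486
  2*Y*Z**2 ↦ 2·1·9·36 = 648
  Z**3 ↦ 1·1·1·216 = 216
Sum: F(6, 9, 6) = (-972) + (-432) + (486) + (-324) + (-216) + (486) + (648) + (216) = -108.
Reducing mod 11: -108 ≡ 2 (mod 11).
Since F(a, b, c) ≡ 2 ≠ 0 (mod 11), P does NOT lie on the curve.


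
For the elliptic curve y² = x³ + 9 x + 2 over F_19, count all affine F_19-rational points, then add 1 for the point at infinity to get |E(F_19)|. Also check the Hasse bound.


Affine points = {(2, 3), (2, 16), (4, 8), (4, 11), (5, 1), (5, 18), (6, 5), (6, 14), (7, 3), (7, 16), (8, 4), (8, 15), (10, 3), (10, 16), (11, 8), (11, 11), (13, 6), (13, 13), (15, 4), (15, 15), (16, 9), (16, 10), (18, 7), (18, 12)}; affine count = 24; |E(F_19)| = 25.

Discriminant check: Δ ∝ 4a³ + 27b² = 4·9³ + 27·2² = 4·729 + 27·4 ≡ 3 (mod 19). Nonzero ⇒ E is nonsingular.
For each x ∈ F_19, compute rhs = x³ + 9·x + 2 mod 19, then count y ∈ F_19 with y² ≡ rhs.
  x = 0: rhs = 2, matching y values: none (0 points).
  x = 1: rhs = 12, matching y values: none (0 points).
  x = 2: rhs = 9, matching y values: 3, 16 (2 points).
  x = 3: rhs = 18, matching y values: none (0 points).
  x = 4: rhs = 7, matching y values: 8, 11 (2 points).
  x = 5: rhs = 1, matching y values: 1, 18 (2 points).
  x = 6: rhs = 6, matching y values: 5, 14 (2 points).
  x = 7: rhs = 9, matching y values: 3, 16 (2 points).
  x = 8: rhs = 16, matching y values: 4, 15 (2 points).
  x = 9: rhs = 14, matching y values: none (0 points).
  x = 10: rhs = 9, matching y values: 3, 16 (2 points).
  x = 11: rhs = 7, matching y values: 8, 11 (2 points).
  x = 12: rhs = 14, matching y values: none (0 points).
  x = 13: rhs = 17, matching y values: 6, 13 (2 points).
  x = 14: rhs = 3, matching y values: none (0 points).
  x = 15: rhs = 16, matching y values: 4, 15 (2 points).
  x = 16: rhs = 5, matching y values: 9, 10 (2 points).
  x = 17: rhs = 14, matching y values: none (0 points).
  x = 18: rhs = 11, matching y values: 7, 12 (2 points).
Total affine count: 24.
Full point count |E(F_19)| = 24 + 1 = 25.
Hasse bound: |25 − (19+1)| = |5| = 5 ≤ 2√19 ≈ 8.7178 ✓.


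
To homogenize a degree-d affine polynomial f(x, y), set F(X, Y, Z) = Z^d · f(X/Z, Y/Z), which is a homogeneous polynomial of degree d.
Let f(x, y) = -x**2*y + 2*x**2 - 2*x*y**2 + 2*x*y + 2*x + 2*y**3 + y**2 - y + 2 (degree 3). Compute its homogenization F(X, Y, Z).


F(X, Y, Z) = -X**2*Y + 2*X**2*Z - 2*X*Y**2 + 2*X*Y*Z + 2*X*Z**2 + 2*Y**3 + Y**2*Z - Y*Z**2 + 2*Z**3

deg(f) = 3.
Substitute x = X/Z, y = Y/Z into f, then multiply by Z^3.
  monomial -1·x^2·y^1 ↦ -1·X^2·Y^1·Z^0.
  monomial 2·x^2·y^0 ↦ 2·X^2·Y^0·Z^1.
  monomial -2·x^1·y^2 ↦ -2·X^1·Y^2·Z^0.
  monomial 2·x^1·y^1 ↦ 2·X^1·Y^1·Z^1.
  monomial 2·x^1·y^0 ↦ 2·X^1·Y^0·Z^2.
  monomial 2·x^0·y^3 ↦ 2·X^0·Y^3·Z^0.
  monomial 1·x^0·y^2 ↦ 1·X^0·Y^2·Z^1.
  monomial -1·x^0·y^1 ↦ -1·X^0·Y^1·Z^2.
  monomial 2·x^0·y^0 ↦ 2·X^0·Y^0·Z^3.
Collecting: F(X, Y, Z) = -X**2*Y + 2*X**2*Z - 2*X*Y**2 + 2*X*Y*Z + 2*X*Z**2 + 2*Y**3 + Y**2*Z - Y*Z**2 + 2*Z**3.


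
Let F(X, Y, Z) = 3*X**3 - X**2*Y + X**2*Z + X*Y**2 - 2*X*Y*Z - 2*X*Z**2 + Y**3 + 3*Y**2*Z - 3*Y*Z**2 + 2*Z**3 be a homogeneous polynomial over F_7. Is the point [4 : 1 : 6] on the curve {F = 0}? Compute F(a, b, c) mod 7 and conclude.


F(4,1,6) ≡ 3 (mod 7); P is NOT on the curve.

Evaluate F(4, 1, 6) term-by-term (mod 7).
  3*X**3 ↦ 3·64·1·1 = 192
  -X**2*Y ↦ -1·16·1·1 = -16
  X**2*Z ↦ 1·16·1·6 = 96
  X*Y**2 ↦ 1·4·1·1 = 4
  -2*X*Y*Z ↦ -2·4·1·6 = -48
  -2*X*Z**2 ↦ -2·4·1·36 = -288
  Y**3 ↦ 1·1·1·1 = 1
  3*Y**2*Z ↦ 3·1·1·6 = 18
  -3*Y*Z**2 ↦ -3·1·1·36 = -108
  2*Z**3 ↦ 2·1·1·216 = 432
Sum: F(4, 1, 6) = (192) + (-16) + (96) + (4) + (-48) + (-288) + (1) + (18) + (-108) + (432) = 283.
Reducing mod 7: 283 ≡ 3 (mod 7).
Since F(a, b, c) ≡ 3 ≠ 0 (mod 7), P does NOT lie on the curve.


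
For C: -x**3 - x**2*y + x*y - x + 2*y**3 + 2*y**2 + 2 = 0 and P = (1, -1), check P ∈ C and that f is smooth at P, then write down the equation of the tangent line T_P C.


Tangent line at P: -3*x + 2*y + 5 = 0.

Step 1: f(1, -1) = 0, so P lies on C.
Step 2: partial derivatives
  f_x(x, y) = -3*x**2 - 2*x*y + y - 1, f_y(x, y) = -x**2 + x + 6*y**2 + 4*y.
  f_x(P) = -3, f_y(P) = 2 (gradient nonzero, so P is smooth).
Step 3: tangent line at P: -3·(x − 1) + 2·(y − -1) = 0.
Expanding: -3*x + 2*y + 5 = 0.


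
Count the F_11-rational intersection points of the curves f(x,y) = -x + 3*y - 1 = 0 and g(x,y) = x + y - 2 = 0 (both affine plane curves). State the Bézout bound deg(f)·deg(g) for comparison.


Common zeros: {(4, 9)}; count = 1; Bézout bound = 1.

deg(f) = 1, deg(g) = 1, so Bézout bound = 1.
Scan x ∈ F_11. For each x, list the y ∈ F_11 with f(x, y) ≡ 0 and those with g(x, y) ≡ 0 (mod 11); the common zeros in that column are the intersection.
  x = 0: f ≡ 0 at y ∈ {4}; g ≡ 0 at y ∈ {2}; common: ∅.
  x = 1: f ≡ 0 at y ∈ {8}; g ≡ 0 at y ∈ {1}; common: ∅.
  x = 2: f ≡ 0 at y ∈ {1}; g ≡ 0 at y ∈ {0}; common: ∅.
  x = 3: f ≡ 0 at y ∈ {5}; g ≡ 0 at y ∈ {10}; common: ∅.
  x = 4: f ≡ 0 at y ∈ {9}; g ≡ 0 at y ∈ {9}; common: {9}.
  x = 5: f ≡ 0 at y ∈ {2}; g ≡ 0 at y ∈ {8}; common: ∅.
  x = 6: f ≡ 0 at y ∈ {6}; g ≡ 0 at y ∈ {7}; common: ∅.
  x = 7: f ≡ 0 at y ∈ {10}; g ≡ 0 at y ∈ {6}; common: ∅.
  x = 8: f ≡ 0 at y ∈ {3}; g ≡ 0 at y ∈ {5}; common: ∅.
  x = 9: f ≡ 0 at y ∈ {7}; g ≡ 0 at y ∈ {4}; common: ∅.
  x = 10: f ≡ 0 at y ∈ {0}; g ≡ 0 at y ∈ {3}; common: ∅.
Collecting: common zeros = {(4, 9)}, so the count is 1.
Comparison with the Bézout bound: 1 ≤ 1 = deg(f)·deg(g), as expected for curves with no common component (the bound is attained).


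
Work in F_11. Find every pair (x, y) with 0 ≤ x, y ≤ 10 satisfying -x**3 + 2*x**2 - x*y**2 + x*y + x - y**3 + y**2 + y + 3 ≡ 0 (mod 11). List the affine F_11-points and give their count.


Affine F_11-points: {(1, 5), (2, 3), (3, 2), (3, 9), (4, 6), (5, 1), (7, 4), (7, 8), (9, 10)}; count = 9.

For each of the 121 pairs (x, y) ∈ F_11², evaluate f(x, y) mod 11. Record the zeros.
  x = 0: [0↦3, 1↦4, 2↦1, 3↦10, 4↦3, 5↦7, 6↦5, 7↦2, 8↦3, 9↦2, 10↦4]  zeros at y ∈ ∅
  x = 1: [0↦5, 1↦6, 2↦1, 3↦6, 4↦4, 5↦0, 6↦10, 7↦6, 8↦4, 9↦9, 10↦4]  zeros at y ∈ {5}
  x = 2: [0↦5, 1↦6, 2↦10, 3↦0, 4↦3, 5↦2, 6↦2, 7↦8, 8↦3, 9↦3, 10↦2]  zeros at y ∈ {3}
  x = 3: [0↦8, 1↦9, 2↦0, 3↦8, 4↦5, 5↦7, 6↦8, 7↦2, 8↦5, 9↦0, 10↦3]  zeros at y ∈ {2, 9}
  x = 4: [0↦8, 1↦9, 2↦9, 3↦2, 4↦4, 5↦9, 6↦0, 7↦4, 8↦4, 9↦5, 10↦1]  zeros at y ∈ {6}
  x = 5: [0↦10, 1↦0, 2↦9, 3↦9, 4↦5, 5↦2, 6↦5, 7↦8, 8↦5, 9↦1, 10↦1]  zeros at y ∈ {1}
  x = 6: [0↦8, 1↦9, 2↦5, 3↦1, 4↦2, 5↦2, 6↦6, 7↦8, 8↦2, 9↦4, 10↦8]  zeros at y ∈ ∅
  x = 7: [0↦7, 1↦8, 2↦2, 3↦5, 4↦0, 5↦3, 6↦8, 7↦9, 8↦0, 9↦8, 10↦5]  zeros at y ∈ {4, 8}
  x = 8: [0↦1, 1↦2, 2↦5, 3↦4, 4↦4, 5↦10, 6↦5, 7↦5, 8↦4, 9↦7, 10↦8]  zeros at y ∈ ∅
  x = 9: [0↦6, 1↦7, 2↦8, 3↦3, 4↦8, 5↦6, 6↦2, 7↦1, 8↦8, 9↦6, 10↦0]  zeros at y ∈ {10}
  x = 10: [0↦5, 1↦6, 2↦5, 3↦7, 4↦6, 5↦7, 6↦4, 7↦2, 8↦6, 9↦10, 10↦8]  zeros at y ∈ ∅
Collecting zeros: affine points = {(1, 5), (2, 3), (3, 2), (3, 9), (4, 6), (5, 1), (7, 4), (7, 8), (9, 10)}.
Total count |C(F_11)_aff| = 9.


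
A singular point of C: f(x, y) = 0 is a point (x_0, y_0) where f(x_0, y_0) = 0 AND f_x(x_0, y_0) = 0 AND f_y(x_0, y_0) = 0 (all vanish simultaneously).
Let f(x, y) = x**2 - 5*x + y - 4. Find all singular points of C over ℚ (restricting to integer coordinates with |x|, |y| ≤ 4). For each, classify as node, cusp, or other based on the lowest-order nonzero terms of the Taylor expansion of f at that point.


No singular points in the scanned grid; C is smooth there.

Compute partial derivatives:
  f_x = 2*x - 5.
  f_y = 1.
f_y = 1 is a nonzero constant, so f_y never vanishes: no point (x, y) can satisfy f = f_x = f_y = 0. In particular no (x, y) ∈ {−4, ..., 4}² is singular; the curve is smooth.


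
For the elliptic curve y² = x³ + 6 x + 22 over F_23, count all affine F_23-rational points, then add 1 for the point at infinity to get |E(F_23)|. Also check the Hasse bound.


Affine points = {(1, 11), (1, 12), (4, 8), (4, 15), (5, 4), (5, 19), (7, 4), (7, 19), (9, 0), (10, 1), (10, 22), (11, 4), (11, 19), (17, 0), (19, 7), (19, 16), (20, 0), (21, 5), (21, 18)}; affine count = 19; |E(F_23)| = 20.

Discriminant check: Δ ∝ 4a³ + 27b² = 4·6³ + 27·22² = 4·216 + 27·484 ≡ 17 (mod 23). Nonzero ⇒ E is nonsingular.
For each x ∈ F_23, compute rhs = x³ + 6·x + 22 mod 23, then count y ∈ F_23 with y² ≡ rhs.
  x = 0: rhs = 22, matching y values: none (0 points).
  x = 1: rhs = 6, matching y values: 11, 12 (2 points).
  x = 2: rhs = 19, matching y values: none (0 points).
  x = 3: rhs = 21, matching y values: none (0 points).
  x = 4: rhs = 18, matching y values: 8, 15 (2 points).
  x = 5: rhs = 16, matching y values: 4, 19 (2 points).
  x = 6: rhs = 21, matching y values: none (0 points).
  x = 7: rhs = 16, matching y values: 4, 19 (2 points).
  x = 8: rhs = 7, matching y values: none (0 points).
  x = 9: rhs = 0, matching y values: 0 (1 points).
  x = 10: rhs = 1, matching y values: 1, 22 (2 points).
  x = 11: rhs = 16, matching y values: 4, 19 (2 points).
  x = 12: rhs = 5, matching y values: none (0 points).
  x = 13: rhs = 20, matching y values: none (0 points).
  x = 14: rhs = 21, matching y values: none (0 points).
  x = 15: rhs = 14, matching y values: none (0 points).
  x = 16: rhs = 5, matching y values: none (0 points).
  x = 17: rhs = 0, matching y values: 0 (1 points).
  x = 18: rhs = 5, matching y values: none (0 points).
  x = 19: rhs = 3, matching y values: 7, 16 (2 points).
  x = 20: rhs = 0, matching y values: 0 (1 points).
  x = 21: rhs = 2, matching y values: 5, 18 (2 points).
  x = 22: rhs = 15, matching y values: none (0 points).
Total affine count: 19.
Full point count |E(F_23)| = 19 + 1 = 20.
Hasse bound: |20 − (23+1)| = |-4| = 4 ≤ 2√23 ≈ 9.5917 ✓.


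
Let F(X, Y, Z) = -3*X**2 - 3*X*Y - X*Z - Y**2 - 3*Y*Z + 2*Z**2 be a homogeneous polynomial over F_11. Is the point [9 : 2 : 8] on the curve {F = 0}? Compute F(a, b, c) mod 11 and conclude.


F(9,2,8) ≡ 4 (mod 11); P is NOT on the curve.

Evaluate F(9, 2, 8) term-by-term (mod 11).
  -3*X**2 ↦ -3·81·1·1 = -243
  -3*X*Y ↦ -3·9·2·1 = -54
  -X*Z ↦ -1·9·1·8 = -72
  -Y**2 ↦ -1·1·4·1 = -4
  -3*Y*Z ↦ -3·1·2·8 = -48
  2*Z**2 ↦ 2·1·1·64 = 128
Sum: F(9, 2, 8) = (-243) + (-54) + (-72) + (-4) + (-48) + (128) = -293.
Reducing mod 11: -293 ≡ 4 (mod 11).
Since F(a, b, c) ≡ 4 ≠ 0 (mod 11), P does NOT lie on the curve.


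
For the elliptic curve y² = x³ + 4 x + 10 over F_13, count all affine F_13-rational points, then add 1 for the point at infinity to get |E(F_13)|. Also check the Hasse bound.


Affine points = {(0, 6), (0, 7), (2, 0), (3, 6), (3, 7), (4, 5), (4, 8), (5, 5), (5, 8), (6, 4), (6, 9), (7, 2), (7, 11), (10, 6), (10, 7)}; affine count = 15; |E(F_13)| = 16.

Discriminant check: Δ ∝ 4a³ + 27b² = 4·4³ + 27·10² = 4·64 + 27·100 ≡ 5 (mod 13). Nonzero ⇒ E is nonsingular.
For each x ∈ F_13, compute rhs = x³ + 4·x + 10 mod 13, then count y ∈ F_13 with y² ≡ rhs.
  x = 0: rhs = 10, matching y values: 6, 7 (2 points).
  x = 1: rhs = 2, matching y values: none (0 points).
  x = 2: rhs = 0, matching y values: 0 (1 points).
  x = 3: rhs = 10, matching y values: 6, 7 (2 points).
  x = 4: rhs = 12, matching y values: 5, 8 (2 points).
  x = 5: rhs = 12, matching y values: 5, 8 (2 points).
  x = 6: rhs = 3, matching y values: 4, 9 (2 points).
  x = 7: rhs = 4, matching y values: 2, 11 (2 points).
  x = 8: rhs = 8, matching y values: none (0 points).
  x = 9: rhs = 8, matching y values: none (0 points).
  x = 10: rhs = 10, matching y values: 6, 7 (2 points).
  x = 11: rhs = 7, matching y values: none (0 points).
  x = 12: rhs = 5, matching y values: none (0 points).
Total affine count: 15.
Full point count |E(F_13)| = 15 + 1 = 16.
Hasse bound: |16 − (13+1)| = |2| = 2 ≤ 2√13 ≈ 7.2111 ✓.


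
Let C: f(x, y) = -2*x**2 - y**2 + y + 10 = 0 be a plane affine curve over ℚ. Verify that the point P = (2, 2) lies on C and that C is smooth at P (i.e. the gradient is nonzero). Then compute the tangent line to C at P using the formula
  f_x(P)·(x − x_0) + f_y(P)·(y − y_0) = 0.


Tangent line at P: -8*x - 3*y + 22 = 0.

Step 1: f(2, 2) = 0, so P lies on C.
Step 2: partial derivatives
  f_x(x, y) = -4*x, f_y(x, y) = 1 - 2*y.
  f_x(P) = -8, f_y(P) = -3 (gradient nonzero, so P is smooth).
Step 3: tangent line at P: -8·(x − 2) + -3·(y − 2) = 0.
Expanding: -8*x - 3*y + 22 = 0.


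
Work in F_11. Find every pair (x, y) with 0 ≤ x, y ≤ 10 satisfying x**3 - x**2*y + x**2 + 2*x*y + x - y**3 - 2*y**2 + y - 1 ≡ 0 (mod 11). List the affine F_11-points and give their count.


Affine F_11-points: {(2, 1), (2, 9), (2, 10), (3, 1), (3, 4), (4, 7), (5, 0), (5, 2), (5, 7), (6, 1), (6, 3), (6, 5), (8, 0), (8, 2), (8, 7), (10, 2), (10, 5)}; count = 17.

For each of the 121 pairs (x, y) ∈ F_11², evaluate f(x, y) mod 11. Record the zeros.
  x = 0: [0↦10, 1↦8, 2↦7, 3↦1, 4↦6, 5↦5, 6↦3, 7↦5, 8↦5, 9↦8, 10↦8]  zeros at y ∈ ∅
  x = 1: [0↦2, 1↦1, 2↦1, 3↦7, 4↦2, 5↦2, 6↦1, 7↦4, 8↦5, 9↦9, 10↦10]  zeros at y ∈ ∅
  x = 2: [0↦2, 1↦0, 2↦10, 3↦4, 4↦9, 5↦8, 6↦6, 7↦8, 8↦8, 9↦0, 10↦0]  zeros at y ∈ {1, 9, 10}
  x = 3: [0↦5, 1↦0, 2↦7, 3↦9, 4↦0, 5↦7, 6↦2, 7↦1, 8↦9, 9↦9, 10↦6]  zeros at y ∈ {1, 4}
  x = 4: [0↦6, 1↦7, 2↦9, 3↦6, 4↦3, 5↦5, 6↦6, 7↦0, 8↦3, 9↦9, 10↦1]  zeros at y ∈ {7}
  x = 5: [0↦0, 1↦5, 2↦0, 3↦1, 4↦2, 5↦8, 6↦2, 7↦0, 8↦7, 9↦6, 10↦2]  zeros at y ∈ {0, 2, 7}
  x = 6: [0↦4, 1↦0, 2↦8, 3↦0, 4↦3, 5↦0, 6↦7, 7↦7, 8↦5, 9↦6, 10↦4]  zeros at y ∈ {1, 3, 5}
  x = 7: [0↦2, 1↦9, 2↦6, 3↦9, 4↦1, 5↦9, 6↦5, 7↦5, 8↦3, 9↦4, 10↦2]  zeros at y ∈ ∅
  x = 8: [0↦0, 1↦5, 2↦0, 3↦1, 4↦2, 5↦8, 6↦2, 7↦0, 8↦7, 9↦6, 10↦2]  zeros at y ∈ {0, 2, 7}
  x = 9: [0↦4, 1↦5, 2↦7, 3↦4, 4↦1, 5↦3, 6↦4, 7↦9, 8↦1, 9↦7, 10↦10]  zeros at y ∈ ∅
  x = 10: [0↦9, 1↦4, 2↦0, 3↦2, 4↦4, 5↦0, 6↦6, 7↦5, 8↦2, 9↦2, 10↦10]  zeros at y ∈ {2, 5}
Collecting zeros: affine points = {(2, 1), (2, 9), (2, 10), (3, 1), (3, 4), (4, 7), (5, 0), (5, 2), (5, 7), (6, 1), (6, 3), (6, 5), (8, 0), (8, 2), (8, 7), (10, 2), (10, 5)}.
Total count |C(F_11)_aff| = 17.


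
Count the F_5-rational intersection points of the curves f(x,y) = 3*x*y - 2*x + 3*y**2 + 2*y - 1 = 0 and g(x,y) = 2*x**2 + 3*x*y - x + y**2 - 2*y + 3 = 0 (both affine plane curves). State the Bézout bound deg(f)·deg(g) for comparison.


Common zeros: {(4, 3)}; count = 1; Bézout bound = 4.

deg(f) = 2, deg(g) = 2, so Bézout bound = 4.
Scan x ∈ F_5. For each x, list the y ∈ F_5 with f(x, y) ≡ 0 and those with g(x, y) ≡ 0 (mod 5); the common zeros in that column are the intersection.
  x = 0: f ≡ 0 at y ∈ {2, 4}; g ≡ 0 at y ∈ ∅; common: ∅.
  x = 1: f ≡ 0 at y ∈ {1, 4}; g ≡ 0 at y ∈ {2}; common: ∅.
  x = 2: f ≡ 0 at y ∈ {0, 4}; g ≡ 0 at y ∈ {3}; common: ∅.
  x = 3: f ≡ 0 at y ∈ {4}; g ≡ 0 at y ∈ ∅; common: ∅.
  x = 4: f ≡ 0 at y ∈ {3, 4}; g ≡ 0 at y ∈ {2, 3}; common: {3}.
Collecting: common zeros = {(4, 3)}, so the count is 1.
Comparison with the Bézout bound: 1 ≤ 4 = deg(f)·deg(g), as expected for curves with no common component (the affine F_5-count falls short of the bound because intersections may lie at infinity, over extension fields, or carry multiplicity).


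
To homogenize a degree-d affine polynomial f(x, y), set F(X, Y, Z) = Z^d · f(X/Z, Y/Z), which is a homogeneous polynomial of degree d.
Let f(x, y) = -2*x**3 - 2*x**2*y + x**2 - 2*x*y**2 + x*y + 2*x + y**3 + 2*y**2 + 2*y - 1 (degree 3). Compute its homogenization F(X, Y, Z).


F(X, Y, Z) = -2*X**3 - 2*X**2*Y + X**2*Z - 2*X*Y**2 + X*Y*Z + 2*X*Z**2 + Y**3 + 2*Y**2*Z + 2*Y*Z**2 - Z**3

deg(f) = 3.
Substitute x = X/Z, y = Y/Z into f, then multiply by Z^3.
  monomial -2·x^3·y^0 ↦ -2·X^3·Y^0·Z^0.
  monomial -2·x^2·y^1 ↦ -2·X^2·Y^1·Z^0.
  monomial 1·x^2·y^0 ↦ 1·X^2·Y^0·Z^1.
  monomial -2·x^1·y^2 ↦ -2·X^1·Y^2·Z^0.
  monomial 1·x^1·y^1 ↦ 1·X^1·Y^1·Z^1.
  monomial 2·x^1·y^0 ↦ 2·X^1·Y^0·Z^2.
  monomial 1·x^0·y^3 ↦ 1·X^0·Y^3·Z^0.
  monomial 2·x^0·y^2 ↦ 2·X^0·Y^2·Z^1.
  monomial 2·x^0·y^1 ↦ 2·X^0·Y^1·Z^2.
  monomial -1·x^0·y^0 ↦ -1·X^0·Y^0·Z^3.
Collecting: F(X, Y, Z) = -2*X**3 - 2*X**2*Y + X**2*Z - 2*X*Y**2 + X*Y*Z + 2*X*Z**2 + Y**3 + 2*Y**2*Z + 2*Y*Z**2 - Z**3.


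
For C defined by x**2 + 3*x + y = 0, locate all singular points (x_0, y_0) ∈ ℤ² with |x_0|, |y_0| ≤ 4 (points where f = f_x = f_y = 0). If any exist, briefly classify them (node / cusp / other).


No singular points in the scanned grid; C is smooth there.

Compute partial derivatives:
  f_x = 2*x + 3.
  f_y = 1.
f_y = 1 is a nonzero constant, so f_y never vanishes: no point (x, y) can satisfy f = f_x = f_y = 0. In particular no (x, y) ∈ {−4, ..., 4}² is singular; the curve is smooth.


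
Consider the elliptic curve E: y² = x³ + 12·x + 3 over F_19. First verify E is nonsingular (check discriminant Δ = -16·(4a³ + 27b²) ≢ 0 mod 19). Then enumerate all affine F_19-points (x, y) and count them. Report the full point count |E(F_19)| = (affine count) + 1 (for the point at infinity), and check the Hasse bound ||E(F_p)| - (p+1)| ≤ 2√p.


Affine points = {(1, 4), (1, 15), (2, 4), (2, 15), (3, 3), (3, 16), (4, 1), (4, 18), (5, 6), (5, 13), (6, 5), (6, 14), (9, 2), (9, 17), (13, 0), (15, 9), (15, 10), (16, 4), (16, 15), (17, 3), (17, 16), (18, 3), (18, 16)}; affine count = 23; |E(F_19)| = 24.

Discriminant check: Δ ∝ 4a³ + 27b² = 4·12³ + 27·3² = 4·1728 + 27·9 ≡ 11 (mod 19). Nonzero ⇒ E is nonsingular.
For each x ∈ F_19, compute rhs = x³ + 12·x + 3 mod 19, then count y ∈ F_19 with y² ≡ rhs.
  x = 0: rhs = 3, matching y values: none (0 points).
  x = 1: rhs = 16, matching y values: 4, 15 (2 points).
  x = 2: rhs = 16, matching y values: 4, 15 (2 points).
  x = 3: rhs = 9, matching y values: 3, 16 (2 points).
  x = 4: rhs = 1, matching y values: 1, 18 (2 points).
  x = 5: rhs = 17, matching y values: 6, 13 (2 points).
  x = 6: rhs = 6, matching y values: 5, 14 (2 points).
  x = 7: rhs = 12, matching y values: none (0 points).
  x = 8: rhs = 3, matching y values: none (0 points).
  x = 9: rhs = 4, matching y values: 2, 17 (2 points).
  x = 10: rhs = 2, matching y values: none (0 points).
  x = 11: rhs = 3, matching y values: none (0 points).
  x = 12: rhs = 13, matching y values: none (0 points).
  x = 13: rhs = 0, matching y values: 0 (1 points).
  x = 14: rhs = 8, matching y values: none (0 points).
  x = 15: rhs = 5, matching y values: 9, 10 (2 points).
  x = 16: rhs = 16, matching y values: 4, 15 (2 points).
  x = 17: rhs = 9, matching y values: 3, 16 (2 points).
  x = 18: rhs = 9, matching y values: 3, 16 (2 points).
Total affine count: 23.
Full point count |E(F_19)| = 23 + 1 = 24.
Hasse bound: |24 − (19+1)| = |4| = 4 ≤ 2√19 ≈ 8.7178 ✓.


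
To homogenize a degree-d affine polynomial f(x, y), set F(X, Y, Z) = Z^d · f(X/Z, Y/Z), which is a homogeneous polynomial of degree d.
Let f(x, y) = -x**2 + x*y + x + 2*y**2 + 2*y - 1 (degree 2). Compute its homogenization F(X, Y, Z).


F(X, Y, Z) = -X**2 + X*Y + X*Z + 2*Y**2 + 2*Y*Z - Z**2

deg(f) = 2.
Substitute x = X/Z, y = Y/Z into f, then multiply by Z^2.
  monomial -1·x^2·y^0 ↦ -1·X^2·Y^0·Z^0.
  monomial 1·x^1·y^1 ↦ 1·X^1·Y^1·Z^0.
  monomial 1·x^1·y^0 ↦ 1·X^1·Y^0·Z^1.
  monomial 2·x^0·y^2 ↦ 2·X^0·Y^2·Z^0.
  monomial 2·x^0·y^1 ↦ 2·X^0·Y^1·Z^1.
  monomial -1·x^0·y^0 ↦ -1·X^0·Y^0·Z^2.
Collecting: F(X, Y, Z) = -X**2 + X*Y + X*Z + 2*Y**2 + 2*Y*Z - Z**2.


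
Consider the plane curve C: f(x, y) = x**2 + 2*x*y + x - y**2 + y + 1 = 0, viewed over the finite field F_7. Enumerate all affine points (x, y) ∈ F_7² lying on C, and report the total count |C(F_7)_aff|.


Affine F_7-points: {(1, 5), (2, 0), (2, 5), (4, 0), (4, 2), (5, 2)}; count = 6.

For each of the 49 pairs (x, y) ∈ F_7², evaluate f(x, y) mod 7. Record the zeros.
  x = 0: [0↦1, 1↦1, 2↦6, 3↦2, 4↦3, 5↦2, 6↦6]  zeros at y ∈ ∅
  x = 1: [0↦3, 1↦5, 2↦5, 3↦3, 4↦6, 5↦0, 6↦6]  zeros at y ∈ {5}
  x = 2: [0↦0, 1↦4, 2↦6, 3↦6, 4↦4, 5↦0, 6↦1]  zeros at y ∈ {0, 5}
  x = 3: [0↦6, 1↦5, 2↦2, 3↦4, 4↦4, 5↦2, 6↦5]  zeros at y ∈ ∅
  x = 4: [0↦0, 1↦1, 2↦0, 3↦4, 4↦6, 5↦6, 6↦4]  zeros at y ∈ {0, 2}
  x = 5: [0↦3, 1↦6, 2↦0, 3↦6, 4↦3, 5↦5, 6↦5]  zeros at y ∈ {2}
  x = 6: [0↦1, 1↦6, 2↦2, 3↦3, 4↦2, 5↦6, 6↦1]  zeros at y ∈ ∅
Collecting zeros: affine points = {(1, 5), (2, 0), (2, 5), (4, 0), (4, 2), (5, 2)}.
Total count |C(F_7)_aff| = 6.


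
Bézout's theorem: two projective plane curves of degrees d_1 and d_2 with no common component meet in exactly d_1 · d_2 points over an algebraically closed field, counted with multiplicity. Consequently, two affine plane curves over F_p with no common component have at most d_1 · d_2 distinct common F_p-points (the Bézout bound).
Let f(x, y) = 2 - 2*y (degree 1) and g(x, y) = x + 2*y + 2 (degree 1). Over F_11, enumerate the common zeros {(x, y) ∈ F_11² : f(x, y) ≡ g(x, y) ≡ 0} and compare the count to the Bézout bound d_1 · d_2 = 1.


Common zeros: {(7, 1)}; count = 1; Bézout bound = 1.

deg(f) = 1, deg(g) = 1, so Bézout bound = 1.
Scan x ∈ F_11. For each x, list the y ∈ F_11 with f(x, y) ≡ 0 and those with g(x, y) ≡ 0 (mod 11); the common zeros in that column are the intersection.
  x = 0: f ≡ 0 at y ∈ {1}; g ≡ 0 at y ∈ {10}; common: ∅.
  x = 1: f ≡ 0 at y ∈ {1}; g ≡ 0 at y ∈ {4}; common: ∅.
  x = 2: f ≡ 0 at y ∈ {1}; g ≡ 0 at y ∈ {9}; common: ∅.
  x = 3: f ≡ 0 at y ∈ {1}; g ≡ 0 at y ∈ {3}; common: ∅.
  x = 4: f ≡ 0 at y ∈ {1}; g ≡ 0 at y ∈ {8}; common: ∅.
  x = 5: f ≡ 0 at y ∈ {1}; g ≡ 0 at y ∈ {2}; common: ∅.
  x = 6: f ≡ 0 at y ∈ {1}; g ≡ 0 at y ∈ {7}; common: ∅.
  x = 7: f ≡ 0 at y ∈ {1}; g ≡ 0 at y ∈ {1}; common: {1}.
  x = 8: f ≡ 0 at y ∈ {1}; g ≡ 0 at y ∈ {6}; common: ∅.
  x = 9: f ≡ 0 at y ∈ {1}; g ≡ 0 at y ∈ {0}; common: ∅.
  x = 10: f ≡ 0 at y ∈ {1}; g ≡ 0 at y ∈ {5}; common: ∅.
Collecting: common zeros = {(7, 1)}, so the count is 1.
Comparison with the Bézout bound: 1 ≤ 1 = deg(f)·deg(g), as expected for curves with no common component (the bound is attained).


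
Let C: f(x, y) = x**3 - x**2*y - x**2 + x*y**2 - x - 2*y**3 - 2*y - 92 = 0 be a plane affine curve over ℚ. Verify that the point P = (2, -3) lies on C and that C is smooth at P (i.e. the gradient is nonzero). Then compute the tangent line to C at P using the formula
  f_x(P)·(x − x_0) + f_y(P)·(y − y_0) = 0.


Tangent line at P: 28*x - 72*y - 272 = 0.

Step 1: f(2, -3) = 0, so P lies on C.
Step 2: partial derivatives
  f_x(x, y) = 3*x**2 - 2*x*y - 2*x + y**2 - 1, f_y(x, y) = -x**2 + 2*x*y - 6*y**2 - 2.
  f_x(P) = 28, f_y(P) = -72 (gradient nonzero, so P is smooth).
Step 3: tangent line at P: 28·(x − 2) + -72·(y − -3) = 0.
Expanding: 28*x - 72*y - 272 = 0.


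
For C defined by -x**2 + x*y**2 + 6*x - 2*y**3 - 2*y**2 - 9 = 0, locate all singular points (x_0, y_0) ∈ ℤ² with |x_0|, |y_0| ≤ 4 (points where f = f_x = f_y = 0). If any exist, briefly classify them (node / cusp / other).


Singular points: {(3, 0)}; classification: node.

Compute partial derivatives:
  f_x = -2*x + y**2 + 6.
  f_y = 2*x*y - 6*y**2 - 4*y.
Scan x_0 ∈ {−4, ..., 4}. For each x_0, f_y(x_0, y) is a polynomial in y; find its integer roots y ∈ {−4, ..., 4}, then test f_x and f at those candidates.
  x = -4: f_y(-4, y) = -6*y**2 - 12*y; vanishes at y ∈ {-2, 0}. (-4, -2): f_x = 18 ≠ 0; (-4, 0): f_x = 14 ≠ 0.
  x = -3: f_y(-3, y) = -6*y**2 - 10*y; vanishes at y ∈ {0}. (-3, 0): f_x = 12 ≠ 0.
  x = -2: f_y(-2, y) = -6*y**2 - 8*y; vanishes at y ∈ {0}. (-2, 0): f_x = 10 ≠ 0.
  x = -1: f_y(-1, y) = -6*y**2 - 6*y; vanishes at y ∈ {-1, 0}. (-1, -1): f_x = 9 ≠ 0; (-1, 0): f_x = 8 ≠ 0.
  x = 0: f_y(0, y) = -6*y**2 - 4*y; vanishes at y ∈ {0}. (0, 0): f_x = 6 ≠ 0.
  x = 1: f_y(1, y) = -6*y**2 - 2*y; vanishes at y ∈ {0}. (1, 0): f_x = 4 ≠ 0.
  x = 2: f_y(2, y) = -6*y**2; vanishes at y ∈ {0}. (2, 0): f_x = 2 ≠ 0.
  x = 3: f_y(3, y) = -6*y**2 + 2*y; vanishes at y ∈ {0}. (3, 0): f_x = 0, f = 0 — SINGULAR.
  x = 4: f_y(4, y) = -6*y**2 + 4*y; vanishes at y ∈ {0}. (4, 0): f_x = -2 ≠ 0.
Only singular point on the grid: (3, 0).
Classify: substitute x = 3 + u, y = 0 + v and expand: f = -u**2 + u*v**2 - 2*v**3 + v**2.
No constant or linear terms (consistent with a singular point). Quadratic part: -u**2 + v**2. Cubic part: u*v**2 - 2*v**3.
The quadratic part v**2 - u**2 = (v − u)(v + u) splits into two distinct linear factors, so there are two distinct tangent lines y − 0 = ±(x − 3) — this is a node (ordinary double point).
Classification: node.


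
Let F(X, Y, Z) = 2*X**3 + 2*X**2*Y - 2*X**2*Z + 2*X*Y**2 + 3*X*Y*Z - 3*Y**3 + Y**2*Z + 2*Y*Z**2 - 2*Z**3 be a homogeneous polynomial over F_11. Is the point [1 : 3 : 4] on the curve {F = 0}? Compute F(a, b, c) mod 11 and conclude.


F(1,3,4) ≡ 10 (mod 11); P is NOT on the curve.

Evaluate F(1, 3, 4) term-by-term (mod 11).
  2*X**3 ↦ 2·1·1·1 = 2
  2*X**2*Y ↦ 2·1·3·1 = 6
  -2*X**2*Z ↦ -2·1·1·4 = -8
  2*X*Y**2 ↦ 2·1·9·1 = 18
  3*X*Y*Z ↦ 3·1·3·4 = 36
  -3*Y**3 ↦ -3·1·27·1 = -81
  Y**2*Z ↦ 1·1·9·4 = 36
  2*Y*Z**2 ↦ 2·1·3·16 = 96
  -2*Z**3 ↦ -2·1·1·64 = -128
Sum: F(1, 3, 4) = (2) + (6) + (-8) + (18) + (36) + (-81) + (36) + (96) + (-128) = -23.
Reducing mod 11: -23 ≡ 10 (mod 11).
Since F(a, b, c) ≡ 10 ≠ 0 (mod 11), P does NOT lie on the curve.


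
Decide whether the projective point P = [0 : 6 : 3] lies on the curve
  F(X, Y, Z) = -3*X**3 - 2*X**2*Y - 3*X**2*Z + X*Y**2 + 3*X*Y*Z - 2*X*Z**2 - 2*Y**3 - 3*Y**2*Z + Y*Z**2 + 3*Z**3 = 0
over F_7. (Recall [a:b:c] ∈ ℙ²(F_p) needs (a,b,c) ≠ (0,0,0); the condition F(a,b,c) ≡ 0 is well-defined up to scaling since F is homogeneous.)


F(0,6,3) ≡ 2 (mod 7); P is NOT on the curve.

Evaluate F(0, 6, 3) term-by-term (mod 7).
  -3*X**3 ↦ -3·0·1·1 = 0
  -2*X**2*Y ↦ -2·0·6·1 = 0
  -3*X**2*Z ↦ -3·0·1·3 = 0
  X*Y**2 ↦ 1·0·36·1 = 0
  3*X*Y*Z ↦ 3·0·6·3 = 0
  -2*X*Z**2 ↦ -2·0·1·9 = 0
  -2*Y**3 ↦ -2·1·216·1 = -432
  -3*Y**2*Z ↦ -3·1·36·3 = -324
  Y*Z**2 ↦ 1·1·6·9 = 54
  3*Z**3 ↦ 3·1·1·27 = 81
Sum: F(0, 6, 3) = (0) + (0) + (0) + (0) + (0) + (0) + (-432) + (-324) + (54) + (81) = -621.
Reducing mod 7: -621 ≡ 2 (mod 7).
Since F(a, b, c) ≡ 2 ≠ 0 (mod 7), P does NOT lie on the curve.


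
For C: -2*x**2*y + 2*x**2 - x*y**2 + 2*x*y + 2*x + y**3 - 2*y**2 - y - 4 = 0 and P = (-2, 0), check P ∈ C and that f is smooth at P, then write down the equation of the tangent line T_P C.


Tangent line at P: -6*x - 13*y - 12 = 0.

Step 1: f(-2, 0) = 0, so P lies on C.
Step 2: partial derivatives
  f_x(x, y) = -4*x*y + 4*x - y**2 + 2*y + 2, f_y(x, y) = -2*x**2 - 2*x*y + 2*x + 3*y**2 - 4*y - 1.
  f_x(P) = -6, f_y(P) = -13 (gradient nonzero, so P is smooth).
Step 3: tangent line at P: -6·(x − -2) + -13·(y − 0) = 0.
Expanding: -6*x - 13*y - 12 = 0.


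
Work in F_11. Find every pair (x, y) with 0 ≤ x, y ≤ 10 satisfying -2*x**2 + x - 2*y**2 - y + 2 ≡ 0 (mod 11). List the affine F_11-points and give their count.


Affine F_11-points: {(1, 6), (1, 10), (5, 6), (5, 10), (7, 2), (7, 3), (8, 1), (8, 4), (9, 1), (9, 4), (10, 2), (10, 3)}; count = 12.

For each of the 121 pairs (x, y) ∈ F_11², evaluate f(x, y) mod 11. Record the zeros.
  x = 0: [0↦2, 1↦10, 2↦3, 3↦3, 4↦10, 5↦2, 6↦1, 7↦7, 8↦9, 9↦7, 10↦1]  zeros at y ∈ ∅
  x = 1: [0↦1, 1↦9, 2↦2, 3↦2, 4↦9, 5↦1, 6↦0, 7↦6, 8↦8, 9↦6, 10↦0]  zeros at y ∈ {6, 10}
  x = 2: [0↦7, 1↦4, 2↦8, 3↦8, 4↦4, 5↦7, 6↦6, 7↦1, 8↦3, 9↦1, 10↦6]  zeros at y ∈ ∅
  x = 3: [0↦9, 1↦6, 2↦10, 3↦10, 4↦6, 5↦9, 6↦8, 7↦3, 8↦5, 9↦3, 10↦8]  zeros at y ∈ ∅
  x = 4: [0↦7, 1↦4, 2↦8, 3↦8, 4↦4, 5↦7, 6↦6, 7↦1, 8↦3, 9↦1, 10↦6]  zeros at y ∈ ∅
  x = 5: [0↦1, 1↦9, 2↦2, 3↦2, 4↦9, 5↦1, 6↦0, 7↦6, 8↦8, 9↦6, 10↦0]  zeros at y ∈ {6, 10}
  x = 6: [0↦2, 1↦10, 2↦3, 3↦3, 4↦10, 5↦2, 6↦1, 7↦7, 8↦9, 9↦7, 10↦1]  zeros at y ∈ ∅
  x = 7: [0↦10, 1↦7, 2↦0, 3↦0, 4↦7, 5↦10, 6↦9, 7↦4, 8↦6, 9↦4, 10↦9]  zeros at y ∈ {2, 3}
  x = 8: [0↦3, 1↦0, 2↦4, 3↦4, 4↦0, 5↦3, 6↦2, 7↦8, 8↦10, 9↦8, 10↦2]  zeros at y ∈ {1, 4}
  x = 9: [0↦3, 1↦0, 2↦4, 3↦4, 4↦0, 5↦3, 6↦2, 7↦8, 8↦10, 9↦8, 10↦2]  zeros at y ∈ {1, 4}
  x = 10: [0↦10, 1↦7, 2↦0, 3↦0, 4↦7, 5↦10, 6↦9, 7↦4, 8↦6, 9↦4, 10↦9]  zeros at y ∈ {2, 3}
Collecting zeros: affine points = {(1, 6), (1, 10), (5, 6), (5, 10), (7, 2), (7, 3), (8, 1), (8, 4), (9, 1), (9, 4), (10, 2), (10, 3)}.
Total count |C(F_11)_aff| = 12.
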